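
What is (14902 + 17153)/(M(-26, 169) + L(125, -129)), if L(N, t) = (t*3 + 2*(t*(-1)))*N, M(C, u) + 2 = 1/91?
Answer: -2917005/1467556 ≈ -1.9877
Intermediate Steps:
M(C, u) = -181/91 (M(C, u) = -2 + 1/91 = -181/91)
L(N, t) = N*t (L(N, t) = (3*t + 2*(-t))*N = (3*t - 2*t)*N = t*N = N*t)
(14902 + 17153)/(M(-26, 169) + L(125, -129)) = (14902 + 17153)/(-181/91 + 125*(-129)) = 32055/(-181/91 - 16125) = 32055/(-1467556/91) = 32055*(-91/1467556) = -2917005/1467556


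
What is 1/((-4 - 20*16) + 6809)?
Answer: 1/6485 ≈ 0.00015420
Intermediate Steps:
1/((-4 - 20*16) + 6809) = 1/((-4 - 320) + 6809) = 1/(-324 + 6809) = 1/6485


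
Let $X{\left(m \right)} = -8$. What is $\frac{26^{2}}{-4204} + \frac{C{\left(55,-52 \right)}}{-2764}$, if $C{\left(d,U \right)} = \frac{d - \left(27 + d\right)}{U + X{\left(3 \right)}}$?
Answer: $- \frac{9351779}{58099280} \approx -0.16096$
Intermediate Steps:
$C{\left(d,U \right)} = - \frac{27}{-8 + U}$ ($C{\left(d,U \right)} = \frac{d - \left(27 + d\right)}{U - 8} = - \frac{27}{-8 + U}$)
$\frac{26^{2}}{-4204} + \frac{C{\left(55,-52 \right)}}{-2764} = \frac{26^{2}}{-4204} + \frac{\left(-27\right) \frac{1}{-8 - 52}}{-2764} = 676 \left(- \frac{1}{4204}\right) + - \frac{27}{-60} \left(- \frac{1}{2764}\right) = - \frac{169}{1051} + \left(-27\right) \left(- \frac{1}{60}\right) \left(- \frac{1}{2764}\right) = - \frac{169}{1051} + \frac{9}{20} \left(- \frac{1}{2764}\right) = - \frac{169}{1051} - \frac{9}{55280} = - \frac{9351779}{58099280}$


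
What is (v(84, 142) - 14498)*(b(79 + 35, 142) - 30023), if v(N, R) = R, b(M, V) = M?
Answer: 429373604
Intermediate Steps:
(v(84, 142) - 14498)*(b(79 + 35, 142) - 30023) = (142 - 14498)*((79 + 35) - 30023) = -14356*(114 - 30023) = -14356*(-29909) = 429373604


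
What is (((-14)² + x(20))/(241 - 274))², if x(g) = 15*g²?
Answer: 38390416/1089 ≈ 35253.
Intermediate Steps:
(((-14)² + x(20))/(241 - 274))² = (((-14)² + 15*20²)/(241 - 274))² = ((196 + 15*400)/(-33))² = ((196 + 6000)*(-1/33))² = (6196*(-1/33))² = (-6196/33)² = 38390416/1089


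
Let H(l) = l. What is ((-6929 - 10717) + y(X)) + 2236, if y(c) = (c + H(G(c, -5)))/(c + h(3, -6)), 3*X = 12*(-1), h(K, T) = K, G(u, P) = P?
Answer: -15401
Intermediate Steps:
X = -4 (X = (12*(-1))/3 = (⅓)*(-12) = -4)
y(c) = (-5 + c)/(3 + c) (y(c) = (c - 5)/(c + 3) = (-5 + c)/(3 + c))
((-6929 - 10717) + y(X)) + 2236 = ((-6929 - 10717) + (-5 - 4)/(3 - 4)) + 2236 = (-17646 - 9/(-1)) + 2236 = (-17646 - 1*(-9)) + 2236 = (-17646 + 9) + 2236 = -17637 + 2236 = -15401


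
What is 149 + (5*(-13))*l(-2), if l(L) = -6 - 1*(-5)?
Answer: 214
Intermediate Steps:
l(L) = -1 (l(L) = -6 + 5 = -1)
149 + (5*(-13))*l(-2) = 149 + (5*(-13))*(-1) = 149 - 65*(-1) = 149 + 65 = 214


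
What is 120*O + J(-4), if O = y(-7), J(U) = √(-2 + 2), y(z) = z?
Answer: -840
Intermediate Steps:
J(U) = 0 (J(U) = √0 = 0)
O = -7
120*O + J(-4) = 120*(-7) + 0 = -840 + 0 = -840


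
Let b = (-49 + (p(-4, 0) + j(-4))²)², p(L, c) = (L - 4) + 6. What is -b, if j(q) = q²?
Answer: -21609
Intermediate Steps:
p(L, c) = 2 + L (p(L, c) = (-4 + L) + 6 = 2 + L)
b = 21609 (b = (-49 + ((2 - 4) + (-4)²)²)² = (-49 + (-2 + 16)²)² = (-49 + 14²)² = (-49 + 196)² = 147² = 21609)
-b = -1*21609 = -21609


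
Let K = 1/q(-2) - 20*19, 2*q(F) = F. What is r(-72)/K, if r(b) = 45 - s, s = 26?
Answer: -19/381 ≈ -0.049869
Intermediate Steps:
q(F) = F/2
r(b) = 19 (r(b) = 45 - 1*26 = 45 - 26 = 19)
K = -381 (K = 1/((½)*(-2)) - 20*19 = 1/(-1) - 380 = -1 - 380 = -381)
r(-72)/K = 19/(-381) = 19*(-1/381) = -19/381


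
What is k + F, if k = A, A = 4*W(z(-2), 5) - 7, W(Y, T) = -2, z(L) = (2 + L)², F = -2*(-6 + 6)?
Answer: -15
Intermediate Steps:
F = 0 (F = -2*0 = 0)
A = -15 (A = 4*(-2) - 7 = -8 - 7 = -15)
k = -15
k + F = -15 + 0 = -15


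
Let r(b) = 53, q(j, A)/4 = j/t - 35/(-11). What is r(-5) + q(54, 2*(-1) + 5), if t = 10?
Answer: 4803/55 ≈ 87.327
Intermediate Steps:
q(j, A) = 140/11 + 2*j/5 (q(j, A) = 4*(j/10 - 35/(-11)) = 4*(j*(⅒) - 35*(-1/11)) = 4*(j/10 + 35/11) = 4*(35/11 + j/10) = 140/11 + 2*j/5)
r(-5) + q(54, 2*(-1) + 5) = 53 + (140/11 + (⅖)*54) = 53 + (140/11 + 108/5) = 53 + 1888/55 = 4803/55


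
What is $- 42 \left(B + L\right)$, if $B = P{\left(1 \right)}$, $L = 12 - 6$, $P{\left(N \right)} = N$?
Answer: $-294$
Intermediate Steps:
$L = 6$ ($L = 12 - 6 = 6$)
$B = 1$
$- 42 \left(B + L\right) = - 42 \left(1 + 6\right) = \left(-42\right) 7 = -294$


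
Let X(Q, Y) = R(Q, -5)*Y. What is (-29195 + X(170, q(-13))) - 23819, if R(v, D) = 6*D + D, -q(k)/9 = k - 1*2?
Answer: -57739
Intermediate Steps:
q(k) = 18 - 9*k (q(k) = -9*(k - 1*2) = -9*(k - 2) = -9*(-2 + k) = 18 - 9*k)
R(v, D) = 7*D
X(Q, Y) = -35*Y (X(Q, Y) = (7*(-5))*Y = -35*Y)
(-29195 + X(170, q(-13))) - 23819 = (-29195 - 35*(18 - 9*(-13))) - 23819 = (-29195 - 35*(18 + 117)) - 23819 = (-29195 - 35*135) - 23819 = (-29195 - 4725) - 23819 = -33920 - 23819 = -57739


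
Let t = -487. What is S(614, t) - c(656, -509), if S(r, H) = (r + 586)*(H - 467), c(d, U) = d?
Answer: -1145456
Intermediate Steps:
S(r, H) = (-467 + H)*(586 + r) (S(r, H) = (586 + r)*(-467 + H) = (-467 + H)*(586 + r))
S(614, t) - c(656, -509) = (-273662 - 467*614 + 586*(-487) - 487*614) - 1*656 = (-273662 - 286738 - 285382 - 299018) - 656 = -1144800 - 656 = -1145456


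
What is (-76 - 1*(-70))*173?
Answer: -1038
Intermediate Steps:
(-76 - 1*(-70))*173 = (-76 + 70)*173 = -6*173 = -1038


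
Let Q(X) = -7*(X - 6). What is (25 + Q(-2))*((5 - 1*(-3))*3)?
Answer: 1944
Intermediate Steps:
Q(X) = 42 - 7*X (Q(X) = -7*(-6 + X) = 42 - 7*X)
(25 + Q(-2))*((5 - 1*(-3))*3) = (25 + (42 - 7*(-2)))*((5 - 1*(-3))*3) = (25 + (42 + 14))*((5 + 3)*3) = (25 + 56)*(8*3) = 81*24 = 1944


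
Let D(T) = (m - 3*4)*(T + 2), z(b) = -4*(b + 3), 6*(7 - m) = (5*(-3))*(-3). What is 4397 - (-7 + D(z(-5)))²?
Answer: -13027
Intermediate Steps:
m = -½ (m = 7 - 5*(-3)*(-3)/6 = 7 - (-5)*(-3)/2 = 7 - ⅙*45 = 7 - 15/2 = -½ ≈ -0.50000)
z(b) = -12 - 4*b (z(b) = -4*(3 + b) = -12 - 4*b)
D(T) = -25 - 25*T/2 (D(T) = (-½ - 3*4)*(T + 2) = (-½ - 12)*(2 + T) = -25*(2 + T)/2 = -25 - 25*T/2)
4397 - (-7 + D(z(-5)))² = 4397 - (-7 + (-25 - 25*(-12 - 4*(-5))/2))² = 4397 - (-7 + (-25 - 25*(-12 + 20)/2))² = 4397 - (-7 + (-25 - 25/2*8))² = 4397 - (-7 + (-25 - 100))² = 4397 - (-7 - 125)² = 4397 - 1*(-132)² = 4397 - 1*17424 = 4397 - 17424 = -13027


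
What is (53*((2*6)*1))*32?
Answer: 20352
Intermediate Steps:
(53*((2*6)*1))*32 = (53*(12*1))*32 = (53*12)*32 = 636*32 = 20352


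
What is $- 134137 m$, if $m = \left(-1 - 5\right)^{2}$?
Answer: $-4828932$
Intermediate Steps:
$m = 36$ ($m = \left(-6\right)^{2} = 36$)
$- 134137 m = \left(-134137\right) 36 = -4828932$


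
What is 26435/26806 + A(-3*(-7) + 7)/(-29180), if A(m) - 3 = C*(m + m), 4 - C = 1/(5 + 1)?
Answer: 1148307791/1173298620 ≈ 0.97870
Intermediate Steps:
C = 23/6 (C = 4 - 1/(5 + 1) = 4 - 1/6 = 4 - 1*⅙ = 4 - ⅙ = 23/6 ≈ 3.8333)
A(m) = 3 + 23*m/3 (A(m) = 3 + 23*(m + m)/6 = 3 + 23*(2*m)/6 = 3 + 23*m/3)
26435/26806 + A(-3*(-7) + 7)/(-29180) = 26435/26806 + (3 + 23*(-3*(-7) + 7)/3)/(-29180) = 26435*(1/26806) + (3 + 23*(21 + 7)/3)*(-1/29180) = 26435/26806 + (3 + (23/3)*28)*(-1/29180) = 26435/26806 + (3 + 644/3)*(-1/29180) = 26435/26806 + (653/3)*(-1/29180) = 26435/26806 - 653/87540 = 1148307791/1173298620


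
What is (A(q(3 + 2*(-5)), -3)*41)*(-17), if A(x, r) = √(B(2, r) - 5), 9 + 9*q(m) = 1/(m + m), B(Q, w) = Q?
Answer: -697*I*√3 ≈ -1207.2*I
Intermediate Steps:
q(m) = -1 + 1/(18*m) (q(m) = -1 + 1/(9*(m + m)) = -1 + 1/(9*((2*m))) = -1 + (1/(2*m))/9 = -1 + 1/(18*m))
A(x, r) = I*√3 (A(x, r) = √(2 - 5) = √(-3) = I*√3)
(A(q(3 + 2*(-5)), -3)*41)*(-17) = ((I*√3)*41)*(-17) = (41*I*√3)*(-17) = -697*I*√3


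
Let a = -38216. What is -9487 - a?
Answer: 28729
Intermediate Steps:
-9487 - a = -9487 - 1*(-38216) = -9487 + 38216 = 28729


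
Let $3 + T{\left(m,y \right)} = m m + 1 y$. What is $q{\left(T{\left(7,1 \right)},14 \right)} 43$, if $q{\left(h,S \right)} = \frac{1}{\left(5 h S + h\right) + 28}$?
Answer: $\frac{43}{3365} \approx 0.012779$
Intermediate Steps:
$T{\left(m,y \right)} = -3 + y + m^{2}$ ($T{\left(m,y \right)} = -3 + \left(m m + 1 y\right) = -3 + \left(m^{2} + y\right) = -3 + \left(y + m^{2}\right) = -3 + y + m^{2}$)
$q{\left(h,S \right)} = \frac{1}{28 + h + 5 S h}$ ($q{\left(h,S \right)} = \frac{1}{\left(5 S h + h\right) + 28} = \frac{1}{\left(h + 5 S h\right) + 28} = \frac{1}{28 + h + 5 S h}$)
$q{\left(T{\left(7,1 \right)},14 \right)} 43 = \frac{1}{28 + \left(-3 + 1 + 7^{2}\right) + 5 \cdot 14 \left(-3 + 1 + 7^{2}\right)} 43 = \frac{1}{28 + \left(-3 + 1 + 49\right) + 5 \cdot 14 \left(-3 + 1 + 49\right)} 43 = \frac{1}{28 + 47 + 5 \cdot 14 \cdot 47} \cdot 43 = \frac{1}{28 + 47 + 3290} \cdot 43 = \frac{1}{3365} \cdot 43 = \frac{43}{3365}$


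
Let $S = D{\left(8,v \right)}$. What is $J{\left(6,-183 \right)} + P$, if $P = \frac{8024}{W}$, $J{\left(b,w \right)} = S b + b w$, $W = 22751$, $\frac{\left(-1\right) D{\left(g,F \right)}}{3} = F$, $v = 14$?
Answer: $- \frac{30705826}{22751} \approx -1349.6$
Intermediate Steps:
$D{\left(g,F \right)} = - 3 F$
$S = -42$ ($S = \left(-3\right) 14 = -42$)
$J{\left(b,w \right)} = - 42 b + b w$
$P = \frac{8024}{22751} \approx 0.35269$
$J{\left(6,-183 \right)} + P = 6 \left(-42 - 183\right) + \frac{8024}{22751} = 6 \left(-225\right) + \frac{8024}{22751} = -1350 + \frac{8024}{22751} = - \frac{30705826}{22751}$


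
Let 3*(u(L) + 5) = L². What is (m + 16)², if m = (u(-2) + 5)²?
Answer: 25600/81 ≈ 316.05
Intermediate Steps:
u(L) = -5 + L²/3
m = 16/9 (m = ((-5 + (⅓)*(-2)²) + 5)² = ((-5 + (⅓)*4) + 5)² = ((-5 + 4/3) + 5)² = (-11/3 + 5)² = (4/3)² = 16/9 ≈ 1.7778)
(m + 16)² = (16/9 + 16)² = (160/9)² = 25600/81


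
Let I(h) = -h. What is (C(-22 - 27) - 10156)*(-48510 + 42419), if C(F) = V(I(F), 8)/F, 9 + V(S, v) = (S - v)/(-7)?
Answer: 21217413764/343 ≈ 6.1858e+7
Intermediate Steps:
V(S, v) = -9 - S/7 + v/7 (V(S, v) = -9 + (S - v)/(-7) = -9 + (S - v)*(-⅐) = -9 + (-S/7 + v/7) = -9 - S/7 + v/7)
C(F) = (-55/7 + F/7)/F (C(F) = (-9 - (-1)*F/7 + (⅐)*8)/F = (-9 + F/7 + 8/7)/F = (-55/7 + F/7)/F)
(C(-22 - 27) - 10156)*(-48510 + 42419) = ((-55 + (-22 - 27))/(7*(-22 - 27)) - 10156)*(-48510 + 42419) = ((⅐)*(-55 - 49)/(-49) - 10156)*(-6091) = ((⅐)*(-1/49)*(-104) - 10156)*(-6091) = (104/343 - 10156)*(-6091) = -3483404/343*(-6091) = 21217413764/343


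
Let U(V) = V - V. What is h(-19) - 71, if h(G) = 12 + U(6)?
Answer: -59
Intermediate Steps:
U(V) = 0
h(G) = 12 (h(G) = 12 + 0 = 12)
h(-19) - 71 = 12 - 71 = -59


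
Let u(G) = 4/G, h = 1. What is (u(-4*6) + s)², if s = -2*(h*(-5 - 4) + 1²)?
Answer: 9025/36 ≈ 250.69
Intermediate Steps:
s = 16 (s = -2*(1*(-5 - 4) + 1²) = -2*(1*(-9) + 1) = -2*(-9 + 1) = -2*(-8) = 16)
(u(-4*6) + s)² = (4/((-4*6)) + 16)² = (4/(-24) + 16)² = (4*(-1/24) + 16)² = (-⅙ + 16)² = (95/6)² = 9025/36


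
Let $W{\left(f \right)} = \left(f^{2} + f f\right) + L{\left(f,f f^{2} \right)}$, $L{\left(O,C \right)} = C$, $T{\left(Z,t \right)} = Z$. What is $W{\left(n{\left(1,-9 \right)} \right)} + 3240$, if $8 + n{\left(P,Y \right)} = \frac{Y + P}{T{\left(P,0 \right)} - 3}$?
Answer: $3208$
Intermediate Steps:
$n{\left(P,Y \right)} = -8 + \frac{P + Y}{-3 + P}$ ($n{\left(P,Y \right)} = -8 + \frac{Y + P}{P - 3} = -8 + \frac{P + Y}{-3 + P}$)
$W{\left(f \right)} = f^{3} + 2 f^{2}$ ($W{\left(f \right)} = \left(f^{2} + f f\right) + f f^{2} = \left(f^{2} + f^{2}\right) + f^{3} = 2 f^{2} + f^{3} = f^{3} + 2 f^{2}$)
$W{\left(n{\left(1,-9 \right)} \right)} + 3240 = \left(\frac{24 - 9 - 7}{-3 + 1}\right)^{2} \left(2 + \frac{24 - 9 - 7}{-3 + 1}\right) + 3240 = \left(\frac{24 - 9 - 7}{-2}\right)^{2} \left(2 + \frac{24 - 9 - 7}{-2}\right) + 3240 = \left(\left(- \frac{1}{2}\right) 8\right)^{2} \left(2 - 4\right) + 3240 = \left(-4\right)^{2} \left(2 - 4\right) + 3240 = 16 \left(-2\right) + 3240 = -32 + 3240 = 3208$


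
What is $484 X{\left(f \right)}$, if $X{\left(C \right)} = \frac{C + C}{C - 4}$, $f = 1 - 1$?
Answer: $0$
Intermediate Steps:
$f = 0$ ($f = 1 - 1 = 0$)
$X{\left(C \right)} = \frac{2 C}{-4 + C}$
$484 X{\left(f \right)} = 484 \cdot 2 \cdot 0 \frac{1}{-4 + 0} = 484 \cdot 2 \cdot 0 \frac{1}{-4} = 484 \cdot 2 \cdot 0 \left(- \frac{1}{4}\right) = 484 \cdot 0 = 0$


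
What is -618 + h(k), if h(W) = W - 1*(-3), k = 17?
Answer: -598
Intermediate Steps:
h(W) = 3 + W (h(W) = W + 3 = 3 + W)
-618 + h(k) = -618 + (3 + 17) = -618 + 20 = -598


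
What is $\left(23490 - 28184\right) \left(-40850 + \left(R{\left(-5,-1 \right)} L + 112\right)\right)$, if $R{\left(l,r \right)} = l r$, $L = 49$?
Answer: $190074142$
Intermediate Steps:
$\left(23490 - 28184\right) \left(-40850 + \left(R{\left(-5,-1 \right)} L + 112\right)\right) = \left(23490 - 28184\right) \left(-40850 + \left(\left(-5\right) \left(-1\right) 49 + 112\right)\right) = - 4694 \left(-40850 + \left(5 \cdot 49 + 112\right)\right) = - 4694 \left(-40850 + \left(245 + 112\right)\right) = - 4694 \left(-40850 + 357\right) = \left(-4694\right) \left(-40493\right) = 190074142$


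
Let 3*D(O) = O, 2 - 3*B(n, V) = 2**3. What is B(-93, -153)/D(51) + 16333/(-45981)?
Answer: -369623/781677 ≈ -0.47286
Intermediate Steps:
B(n, V) = -2 (B(n, V) = 2/3 - 1/3*2**3 = 2/3 - 1/3*8 = 2/3 - 8/3 = -2)
D(O) = O/3
B(-93, -153)/D(51) + 16333/(-45981) = -2/((1/3)*51) + 16333/(-45981) = -2/17 + 16333*(-1/45981) = -2*1/17 - 16333/45981 = -2/17 - 16333/45981 = -369623/781677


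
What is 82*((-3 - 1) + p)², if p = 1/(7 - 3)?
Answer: 9225/8 ≈ 1153.1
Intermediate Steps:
p = ¼ (p = 1/4 = ¼ ≈ 0.25000)
82*((-3 - 1) + p)² = 82*((-3 - 1) + ¼)² = 82*(-4 + ¼)² = 82*(-15/4)² = 82*(225/16) = 9225/8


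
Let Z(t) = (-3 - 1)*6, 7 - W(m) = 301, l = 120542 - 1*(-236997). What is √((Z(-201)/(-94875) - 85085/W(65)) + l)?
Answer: 59*√7254215113530/265650 ≈ 598.19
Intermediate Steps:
l = 357539 (l = 120542 + 236997 = 357539)
W(m) = -294 (W(m) = 7 - 1*301 = 7 - 301 = -294)
Z(t) = -24 (Z(t) = -4*6 = -24)
√((Z(-201)/(-94875) - 85085/W(65)) + l) = √((-24/(-94875) - 85085/(-294)) + 357539) = √((-24*(-1/94875) - 85085*(-1/294)) + 357539) = √((8/31625 + 12155/42) + 357539) = √(384402211/1328250 + 357539) = √(475285578961/1328250) = 59*√7254215113530/265650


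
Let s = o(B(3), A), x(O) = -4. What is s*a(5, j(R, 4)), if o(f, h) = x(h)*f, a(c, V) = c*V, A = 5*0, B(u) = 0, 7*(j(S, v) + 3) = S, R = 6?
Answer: 0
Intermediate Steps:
j(S, v) = -3 + S/7
A = 0
a(c, V) = V*c
o(f, h) = -4*f
s = 0 (s = -4*0 = 0)
s*a(5, j(R, 4)) = 0*((-3 + (⅐)*6)*5) = 0*((-3 + 6/7)*5) = 0*(-15/7*5) = 0*(-75/7) = 0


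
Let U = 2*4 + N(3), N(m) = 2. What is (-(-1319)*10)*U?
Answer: 131900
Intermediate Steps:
U = 10 (U = 2*4 + 2 = 8 + 2 = 10)
(-(-1319)*10)*U = -(-1319)*10*10 = -1*(-13190)*10 = 13190*10 = 131900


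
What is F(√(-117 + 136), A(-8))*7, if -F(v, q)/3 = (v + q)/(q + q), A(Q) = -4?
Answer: -21/2 + 21*√19/8 ≈ 0.94211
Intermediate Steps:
F(v, q) = -3*(q + v)/(2*q) (F(v, q) = -3*(v + q)/(q + q) = -3*(q + v)/(2*q))
F(√(-117 + 136), A(-8))*7 = ((3/2)*(-1*(-4) - √(-117 + 136))/(-4))*7 = ((3/2)*(-¼)*(4 - √19))*7 = (-3/2 + 3*√19/8)*7 = -21/2 + 21*√19/8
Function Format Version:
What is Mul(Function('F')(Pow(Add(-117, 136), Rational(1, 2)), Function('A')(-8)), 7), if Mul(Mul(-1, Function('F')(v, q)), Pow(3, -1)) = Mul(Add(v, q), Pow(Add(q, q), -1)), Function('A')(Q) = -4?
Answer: Add(Rational(-21, 2), Mul(Rational(21, 8), Pow(19, Rational(1, 2)))) ≈ 0.94211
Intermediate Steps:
Function('F')(v, q) = Mul(Rational(-3, 2), Pow(q, -1), Add(q, v)) (Function('F')(v, q) = Mul(-3, Mul(Add(v, q), Pow(Add(q, q), -1))) = Mul(-3, Mul(Add(q, v), Pow(Mul(2, q), -1))) = Mul(-3, Mul(Add(q, v), Mul(Rational(1, 2), Pow(q, -1)))) = Mul(-3, Mul(Rational(1, 2), Pow(q, -1), Add(q, v))) = Mul(Rational(-3, 2), Pow(q, -1), Add(q, v)))
Mul(Function('F')(Pow(Add(-117, 136), Rational(1, 2)), Function('A')(-8)), 7) = Mul(Mul(Rational(3, 2), Pow(-4, -1), Add(Mul(-1, -4), Mul(-1, Pow(Add(-117, 136), Rational(1, 2))))), 7) = Mul(Mul(Rational(3, 2), Rational(-1, 4), Add(4, Mul(-1, Pow(19, Rational(1, 2))))), 7) = Mul(Add(Rational(-3, 2), Mul(Rational(3, 8), Pow(19, Rational(1, 2)))), 7) = Add(Rational(-21, 2), Mul(Rational(21, 8), Pow(19, Rational(1, 2))))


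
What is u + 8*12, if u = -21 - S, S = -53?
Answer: 128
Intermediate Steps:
u = 32 (u = -21 - 1*(-53) = -21 + 53 = 32)
u + 8*12 = 32 + 8*12 = 32 + 96 = 128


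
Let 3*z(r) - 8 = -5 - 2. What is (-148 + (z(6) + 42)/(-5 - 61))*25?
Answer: -735775/198 ≈ -3716.0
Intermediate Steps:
z(r) = ⅓ (z(r) = 8/3 + (-5 - 2)/3 = 8/3 + (⅓)*(-7) = 8/3 - 7/3 = ⅓)
(-148 + (z(6) + 42)/(-5 - 61))*25 = (-148 + (⅓ + 42)/(-5 - 61))*25 = (-148 + (127/3)/(-66))*25 = (-148 + (127/3)*(-1/66))*25 = (-148 - 127/198)*25 = -29431/198*25 = -735775/198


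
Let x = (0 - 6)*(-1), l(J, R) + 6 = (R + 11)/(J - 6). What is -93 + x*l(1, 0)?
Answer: -711/5 ≈ -142.20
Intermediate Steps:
l(J, R) = -6 + (11 + R)/(-6 + J) (l(J, R) = -6 + (R + 11)/(J - 6) = -6 + (11 + R)/(-6 + J))
x = 6 (x = -6*(-1) = 6)
-93 + x*l(1, 0) = -93 + 6*((47 + 0 - 6*1)/(-6 + 1)) = -93 + 6*((47 + 0 - 6)/(-5)) = -93 + 6*(-⅕*41) = -93 + 6*(-41/5) = -93 - 246/5 = -711/5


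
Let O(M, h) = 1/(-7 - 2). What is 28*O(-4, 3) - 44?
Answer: -424/9 ≈ -47.111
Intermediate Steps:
O(M, h) = -⅑ (O(M, h) = 1/(-9) = -⅑)
28*O(-4, 3) - 44 = 28*(-⅑) - 44 = -28/9 - 44 = -424/9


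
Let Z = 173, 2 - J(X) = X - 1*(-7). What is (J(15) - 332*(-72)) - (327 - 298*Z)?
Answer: 75111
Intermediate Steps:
J(X) = -5 - X (J(X) = 2 - (X - 1*(-7)) = 2 - (X + 7) = 2 - (7 + X) = 2 + (-7 - X) = -5 - X)
(J(15) - 332*(-72)) - (327 - 298*Z) = ((-5 - 1*15) - 332*(-72)) - (327 - 298*173) = ((-5 - 15) + 23904) - (327 - 51554) = (-20 + 23904) - 1*(-51227) = 23884 + 51227 = 75111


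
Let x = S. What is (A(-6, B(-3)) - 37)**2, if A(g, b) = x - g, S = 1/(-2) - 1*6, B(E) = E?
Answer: 5625/4 ≈ 1406.3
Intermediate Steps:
S = -13/2 (S = -1/2 - 6 = -13/2 ≈ -6.5000)
x = -13/2 ≈ -6.5000
A(g, b) = -13/2 - g
(A(-6, B(-3)) - 37)**2 = ((-13/2 - 1*(-6)) - 37)**2 = ((-13/2 + 6) - 37)**2 = (-1/2 - 37)**2 = (-75/2)**2 = 5625/4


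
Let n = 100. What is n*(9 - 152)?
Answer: -14300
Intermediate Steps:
n*(9 - 152) = 100*(9 - 152) = 100*(-143) = -14300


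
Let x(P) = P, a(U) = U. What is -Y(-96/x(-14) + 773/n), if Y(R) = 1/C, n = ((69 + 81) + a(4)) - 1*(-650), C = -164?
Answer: 1/164 ≈ 0.0060976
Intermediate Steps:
n = 804 (n = ((69 + 81) + 4) - 1*(-650) = (150 + 4) + 650 = 154 + 650 = 804)
Y(R) = -1/164 (Y(R) = 1/(-164) = -1/164)
-Y(-96/x(-14) + 773/n) = -1*(-1/164) = 1/164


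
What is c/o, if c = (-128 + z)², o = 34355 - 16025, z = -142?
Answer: 2430/611 ≈ 3.9771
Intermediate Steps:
o = 18330
c = 72900 (c = (-128 - 142)² = (-270)² = 72900)
c/o = 72900/18330 = 72900*(1/18330) = 2430/611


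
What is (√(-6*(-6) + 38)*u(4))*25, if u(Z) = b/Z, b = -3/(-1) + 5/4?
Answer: 425*√74/16 ≈ 228.50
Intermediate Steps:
b = 17/4 (b = -3*(-1) + 5*(¼) = 3 + 5/4 = 17/4 ≈ 4.2500)
u(Z) = 17/(4*Z)
(√(-6*(-6) + 38)*u(4))*25 = (√(-6*(-6) + 38)*((17/4)/4))*25 = (√(36 + 38)*((17/4)*(¼)))*25 = (√74*(17/16))*25 = (17*√74/16)*25 = 425*√74/16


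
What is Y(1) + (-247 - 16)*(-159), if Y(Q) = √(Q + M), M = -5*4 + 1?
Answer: 41817 + 3*I*√2 ≈ 41817.0 + 4.2426*I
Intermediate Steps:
M = -19 (M = -20 + 1 = -19)
Y(Q) = √(-19 + Q) (Y(Q) = √(Q - 19) = √(-19 + Q))
Y(1) + (-247 - 16)*(-159) = √(-19 + 1) + (-247 - 16)*(-159) = √(-18) - 263*(-159) = 3*I*√2 + 41817 = 41817 + 3*I*√2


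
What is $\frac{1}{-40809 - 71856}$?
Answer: $- \frac{1}{112665} \approx -8.8759 \cdot 10^{-6}$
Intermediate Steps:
$\frac{1}{-40809 - 71856} = \frac{1}{-112665} = - \frac{1}{112665}$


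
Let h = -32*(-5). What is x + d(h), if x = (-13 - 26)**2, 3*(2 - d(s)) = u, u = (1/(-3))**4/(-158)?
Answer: 58474063/38394 ≈ 1523.0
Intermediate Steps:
h = 160
u = -1/12798 (u = (-1/3)**4*(-1/158) = (1/81)*(-1/158) = -1/12798 ≈ -7.8137e-5)
d(s) = 76789/38394 (d(s) = 2 - 1/3*(-1/12798) = 2 + 1/38394 = 76789/38394)
x = 1521 (x = (-39)**2 = 1521)
x + d(h) = 1521 + 76789/38394 = 58474063/38394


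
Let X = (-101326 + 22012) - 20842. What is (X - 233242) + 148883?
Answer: -184515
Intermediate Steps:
X = -100156 (X = -79314 - 20842 = -100156)
(X - 233242) + 148883 = (-100156 - 233242) + 148883 = -333398 + 148883 = -184515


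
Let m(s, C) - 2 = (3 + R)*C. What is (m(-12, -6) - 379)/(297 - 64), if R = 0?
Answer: -395/233 ≈ -1.6953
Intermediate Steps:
m(s, C) = 2 + 3*C (m(s, C) = 2 + (3 + 0)*C = 2 + 3*C)
(m(-12, -6) - 379)/(297 - 64) = ((2 + 3*(-6)) - 379)/(297 - 64) = ((2 - 18) - 379)/233 = (-16 - 379)*(1/233) = -395*1/233 = -395/233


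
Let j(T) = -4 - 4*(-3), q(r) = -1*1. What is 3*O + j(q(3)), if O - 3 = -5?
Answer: 2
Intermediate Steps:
O = -2 (O = 3 - 5 = -2)
q(r) = -1
j(T) = 8 (j(T) = -4 + 12 = 8)
3*O + j(q(3)) = 3*(-2) + 8 = -6 + 8 = 2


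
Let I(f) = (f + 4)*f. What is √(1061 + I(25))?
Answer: √1786 ≈ 42.261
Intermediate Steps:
I(f) = f*(4 + f) (I(f) = (4 + f)*f = f*(4 + f))
√(1061 + I(25)) = √(1061 + 25*(4 + 25)) = √(1061 + 25*29) = √(1061 + 725) = √1786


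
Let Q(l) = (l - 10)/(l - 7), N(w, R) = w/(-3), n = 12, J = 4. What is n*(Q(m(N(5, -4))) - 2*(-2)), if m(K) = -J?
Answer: 696/11 ≈ 63.273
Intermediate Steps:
N(w, R) = -w/3 (N(w, R) = w*(-1/3) = -w/3)
m(K) = -4 (m(K) = -1*4 = -4)
Q(l) = (-10 + l)/(-7 + l)
n*(Q(m(N(5, -4))) - 2*(-2)) = 12*((-10 - 4)/(-7 - 4) - 2*(-2)) = 12*(-14/(-11) + 4) = 12*(-1/11*(-14) + 4) = 12*(14/11 + 4) = 12*(58/11) = 696/11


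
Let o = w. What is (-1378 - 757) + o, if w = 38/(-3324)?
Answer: -3548389/1662 ≈ -2135.0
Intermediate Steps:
w = -19/1662 (w = 38*(-1/3324) = -19/1662 ≈ -0.011432)
o = -19/1662 ≈ -0.011432
(-1378 - 757) + o = (-1378 - 757) - 19/1662 = -2135 - 19/1662 = -3548389/1662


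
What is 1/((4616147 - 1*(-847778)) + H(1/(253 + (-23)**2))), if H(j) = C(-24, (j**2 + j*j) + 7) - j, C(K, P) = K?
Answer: 782/4272770581 ≈ 1.8302e-7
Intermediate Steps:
H(j) = -24 - j
1/((4616147 - 1*(-847778)) + H(1/(253 + (-23)**2))) = 1/((4616147 - 1*(-847778)) + (-24 - 1/(253 + (-23)**2))) = 1/((4616147 + 847778) + (-24 - 1/(253 + 529))) = 1/(5463925 + (-24 - 1/782)) = 1/(5463925 - 18769/782) = 1/(4272770581/782) = 782/4272770581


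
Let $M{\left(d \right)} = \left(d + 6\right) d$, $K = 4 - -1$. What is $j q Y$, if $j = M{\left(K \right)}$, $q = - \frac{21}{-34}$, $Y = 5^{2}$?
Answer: $\frac{28875}{34} \approx 849.26$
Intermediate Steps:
$Y = 25$
$K = 5$ ($K = 4 + 1 = 5$)
$q = \frac{21}{34}$ ($q = \left(-21\right) \left(- \frac{1}{34}\right) = \frac{21}{34} \approx 0.61765$)
$M{\left(d \right)} = d \left(6 + d\right)$ ($M{\left(d \right)} = \left(6 + d\right) d = d \left(6 + d\right)$)
$j = 55$ ($j = 5 \left(6 + 5\right) = 5 \cdot 11 = 55$)
$j q Y = 55 \cdot \frac{21}{34} \cdot 25 = \frac{1155}{34} \cdot 25 = \frac{28875}{34}$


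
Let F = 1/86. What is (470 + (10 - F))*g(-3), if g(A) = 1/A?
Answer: -41279/258 ≈ -160.00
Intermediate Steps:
F = 1/86 ≈ 0.011628
(470 + (10 - F))*g(-3) = (470 + (10 - 1*1/86))/(-3) = (470 + (10 - 1/86))*(-1/3) = (470 + 859/86)*(-1/3) = (41279/86)*(-1/3) = -41279/258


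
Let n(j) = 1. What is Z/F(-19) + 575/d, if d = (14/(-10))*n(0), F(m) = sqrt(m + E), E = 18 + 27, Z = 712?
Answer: -2875/7 + 356*sqrt(26)/13 ≈ -271.08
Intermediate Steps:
E = 45
F(m) = sqrt(45 + m) (F(m) = sqrt(m + 45) = sqrt(45 + m))
d = -7/5 (d = (14/(-10))*1 = (14*(-1/10))*1 = -7/5*1 = -7/5 ≈ -1.4000)
Z/F(-19) + 575/d = 712/(sqrt(45 - 19)) + 575/(-7/5) = 712/(sqrt(26)) + 575*(-5/7) = 712*(sqrt(26)/26) - 2875/7 = 356*sqrt(26)/13 - 2875/7 = -2875/7 + 356*sqrt(26)/13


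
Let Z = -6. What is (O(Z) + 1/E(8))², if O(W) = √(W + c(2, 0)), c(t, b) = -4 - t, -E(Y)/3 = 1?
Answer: (1 - 6*I*√3)²/9 ≈ -11.889 - 2.3094*I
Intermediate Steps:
E(Y) = -3 (E(Y) = -3*1 = -3)
O(W) = √(-6 + W) (O(W) = √(W + (-4 - 1*2)) = √(W + (-4 - 2)) = √(W - 6) = √(-6 + W))
(O(Z) + 1/E(8))² = (√(-6 - 6) + 1/(-3))² = (√(-12) - ⅓)² = (2*I*√3 - ⅓)² = (-⅓ + 2*I*√3)²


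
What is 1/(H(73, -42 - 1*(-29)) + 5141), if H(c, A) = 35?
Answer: 1/5176 ≈ 0.00019320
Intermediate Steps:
1/(H(73, -42 - 1*(-29)) + 5141) = 1/(35 + 5141) = 1/5176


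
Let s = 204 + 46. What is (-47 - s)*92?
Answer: -27324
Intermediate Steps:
s = 250
(-47 - s)*92 = (-47 - 1*250)*92 = (-47 - 250)*92 = -297*92 = -27324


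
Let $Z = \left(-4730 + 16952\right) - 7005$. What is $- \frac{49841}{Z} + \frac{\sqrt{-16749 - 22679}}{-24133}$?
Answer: $- \frac{49841}{5217} - \frac{2 i \sqrt{9857}}{24133} \approx -9.5536 - 0.0082279 i$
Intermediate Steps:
$Z = 5217$ ($Z = 12222 - 7005 = 5217$)
$- \frac{49841}{Z} + \frac{\sqrt{-16749 - 22679}}{-24133} = - \frac{49841}{5217} + \frac{\sqrt{-16749 - 22679}}{-24133} = \left(-49841\right) \frac{1}{5217} + \sqrt{-39428} \left(- \frac{1}{24133}\right) = - \frac{49841}{5217} + 2 i \sqrt{9857} \left(- \frac{1}{24133}\right) = - \frac{49841}{5217} - \frac{2 i \sqrt{9857}}{24133}$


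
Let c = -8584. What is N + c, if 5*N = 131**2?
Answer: -25759/5 ≈ -5151.8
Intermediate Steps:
N = 17161/5 (N = (1/5)*131**2 = (1/5)*17161 = 17161/5 ≈ 3432.2)
N + c = 17161/5 - 8584 = -25759/5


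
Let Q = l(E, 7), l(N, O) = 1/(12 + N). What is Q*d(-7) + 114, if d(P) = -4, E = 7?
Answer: 2162/19 ≈ 113.79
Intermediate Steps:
Q = 1/19 (Q = 1/(12 + 7) = 1/19 ≈ 0.052632)
Q*d(-7) + 114 = (1/19)*(-4) + 114 = -4/19 + 114 = 2162/19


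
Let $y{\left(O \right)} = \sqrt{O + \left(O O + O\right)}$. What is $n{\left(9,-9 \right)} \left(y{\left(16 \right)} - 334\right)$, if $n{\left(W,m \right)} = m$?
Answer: $3006 - 108 \sqrt{2} \approx 2853.3$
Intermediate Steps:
$y{\left(O \right)} = \sqrt{O^{2} + 2 O}$ ($y{\left(O \right)} = \sqrt{O + \left(O^{2} + O\right)} = \sqrt{O + \left(O + O^{2}\right)} = \sqrt{O^{2} + 2 O}$)
$n{\left(9,-9 \right)} \left(y{\left(16 \right)} - 334\right) = - 9 \left(\sqrt{16 \left(2 + 16\right)} - 334\right) = - 9 \left(\sqrt{16 \cdot 18} - 334\right) = - 9 \left(\sqrt{288} - 334\right) = - 9 \left(12 \sqrt{2} - 334\right) = - 9 \left(-334 + 12 \sqrt{2}\right) = 3006 - 108 \sqrt{2}$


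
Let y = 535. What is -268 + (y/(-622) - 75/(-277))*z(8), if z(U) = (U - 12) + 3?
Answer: -46073247/172294 ≈ -267.41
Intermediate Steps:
z(U) = -9 + U (z(U) = (-12 + U) + 3 = -9 + U)
-268 + (y/(-622) - 75/(-277))*z(8) = -268 + (535/(-622) - 75/(-277))*(-9 + 8) = -268 + (535*(-1/622) - 75*(-1/277))*(-1) = -268 + (-535/622 + 75/277)*(-1) = -268 - 101545/172294*(-1) = -268 + 101545/172294 = -46073247/172294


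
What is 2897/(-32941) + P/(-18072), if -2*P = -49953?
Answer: -583403647/396873168 ≈ -1.4700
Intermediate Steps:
P = 49953/2 (P = -1/2*(-49953) = 49953/2 ≈ 24977.)
2897/(-32941) + P/(-18072) = 2897/(-32941) + (49953/2)/(-18072) = 2897*(-1/32941) + (49953/2)*(-1/18072) = -2897/32941 - 16651/12048 = -583403647/396873168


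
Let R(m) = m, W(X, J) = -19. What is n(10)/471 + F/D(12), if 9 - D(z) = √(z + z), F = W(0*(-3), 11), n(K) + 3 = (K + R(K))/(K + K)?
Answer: -1415/471 - 2*√6/3 ≈ -4.6372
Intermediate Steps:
n(K) = -2 (n(K) = -3 + (K + K)/(K + K) = -3 + (2*K)/((2*K)) = -3 + (2*K)*(1/(2*K)) = -3 + 1 = -2)
F = -19
D(z) = 9 - √2*√z (D(z) = 9 - √(z + z) = 9 - √(2*z) = 9 - √2*√z)
n(10)/471 + F/D(12) = -2/471 - 19/(9 - √2*√12) = -2*1/471 - 19/(9 - √2*2*√3) = -2/471 - 19/(9 - 2*√6)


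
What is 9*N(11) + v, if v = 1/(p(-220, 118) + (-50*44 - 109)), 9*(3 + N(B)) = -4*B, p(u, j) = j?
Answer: -155562/2191 ≈ -71.000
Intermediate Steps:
N(B) = -3 - 4*B/9 (N(B) = -3 + (-4*B)/9 = -3 - 4*B/9)
v = -1/2191 (v = 1/(118 + (-50*44 - 109)) = 1/(118 + (-2200 - 109)) = 1/(118 - 2309) = 1/(-2191) = -1/2191 ≈ -0.00045641)
9*N(11) + v = 9*(-3 - 4/9*11) - 1/2191 = 9*(-3 - 44/9) - 1/2191 = 9*(-71/9) - 1/2191 = -71 - 1/2191 = -155562/2191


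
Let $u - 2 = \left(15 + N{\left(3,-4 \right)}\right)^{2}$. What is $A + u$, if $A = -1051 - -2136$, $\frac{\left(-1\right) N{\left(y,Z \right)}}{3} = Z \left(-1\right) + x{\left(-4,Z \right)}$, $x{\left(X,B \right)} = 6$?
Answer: $1312$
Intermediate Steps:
$N{\left(y,Z \right)} = -18 + 3 Z$ ($N{\left(y,Z \right)} = - 3 \left(Z \left(-1\right) + 6\right) = - 3 \left(- Z + 6\right) = - 3 \left(6 - Z\right) = -18 + 3 Z$)
$A = 1085$ ($A = -1051 + 2136 = 1085$)
$u = 227$ ($u = 2 + \left(15 + \left(-18 + 3 \left(-4\right)\right)\right)^{2} = 2 + \left(15 - 30\right)^{2} = 2 + \left(-15\right)^{2} = 2 + 225 = 227$)
$A + u = 1085 + 227 = 1312$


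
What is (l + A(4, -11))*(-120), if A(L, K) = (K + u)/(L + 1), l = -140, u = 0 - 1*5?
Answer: 17184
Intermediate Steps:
u = -5 (u = 0 - 5 = -5)
A(L, K) = (-5 + K)/(1 + L) (A(L, K) = (K - 5)/(L + 1) = (-5 + K)/(1 + L))
(l + A(4, -11))*(-120) = (-140 + (-5 - 11)/(1 + 4))*(-120) = (-140 - 16/5)*(-120) = -716/5*(-120) = 17184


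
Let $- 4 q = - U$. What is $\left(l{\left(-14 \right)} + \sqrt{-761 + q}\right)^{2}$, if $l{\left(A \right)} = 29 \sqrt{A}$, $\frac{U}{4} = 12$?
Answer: $-12523 - 406 \sqrt{214} \approx -18462.0$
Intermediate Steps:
$U = 48$ ($U = 4 \cdot 12 = 48$)
$q = 12$ ($q = - \frac{\left(-1\right) 48}{4} = \left(- \frac{1}{4}\right) \left(-48\right) = 12$)
$\left(l{\left(-14 \right)} + \sqrt{-761 + q}\right)^{2} = \left(29 \sqrt{-14} + \sqrt{-761 + 12}\right)^{2} = \left(29 i \sqrt{14} + \sqrt{-749}\right)^{2} = \left(29 i \sqrt{14} + i \sqrt{749}\right)^{2} = \left(i \sqrt{749} + 29 i \sqrt{14}\right)^{2}$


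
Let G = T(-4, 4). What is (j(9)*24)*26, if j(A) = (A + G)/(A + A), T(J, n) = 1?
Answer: 1040/3 ≈ 346.67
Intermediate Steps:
G = 1
j(A) = (1 + A)/(2*A) (j(A) = (A + 1)/(A + A) = (1 + A)/((2*A)) = (1 + A)*(1/(2*A)) = (1 + A)/(2*A))
(j(9)*24)*26 = (((1/2)*(1 + 9)/9)*24)*26 = (((1/2)*(1/9)*10)*24)*26 = ((5/9)*24)*26 = (40/3)*26 = 1040/3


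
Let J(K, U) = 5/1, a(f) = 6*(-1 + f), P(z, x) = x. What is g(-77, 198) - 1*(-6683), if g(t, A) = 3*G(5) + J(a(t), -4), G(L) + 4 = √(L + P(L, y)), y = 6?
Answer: 6676 + 3*√11 ≈ 6686.0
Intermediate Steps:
a(f) = -6 + 6*f
G(L) = -4 + √(6 + L) (G(L) = -4 + √(L + 6) = -4 + √(6 + L))
J(K, U) = 5 (J(K, U) = 5*1 = 5)
g(t, A) = -7 + 3*√11 (g(t, A) = 3*(-4 + √(6 + 5)) + 5 = 3*(-4 + √11) + 5 = (-12 + 3*√11) + 5 = -7 + 3*√11)
g(-77, 198) - 1*(-6683) = (-7 + 3*√11) - 1*(-6683) = (-7 + 3*√11) + 6683 = 6676 + 3*√11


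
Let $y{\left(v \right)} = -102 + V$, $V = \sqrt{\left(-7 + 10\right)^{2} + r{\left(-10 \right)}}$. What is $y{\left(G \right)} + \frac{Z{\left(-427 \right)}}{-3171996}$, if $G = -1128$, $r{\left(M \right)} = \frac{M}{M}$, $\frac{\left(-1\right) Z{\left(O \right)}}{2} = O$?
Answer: $- \frac{161772223}{1585998} + \sqrt{10} \approx -98.838$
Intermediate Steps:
$Z{\left(O \right)} = - 2 O$
$r{\left(M \right)} = 1$
$V = \sqrt{10}$ ($V = \sqrt{\left(-7 + 10\right)^{2} + 1} = \sqrt{3^{2} + 1} = \sqrt{9 + 1} = \sqrt{10} \approx 3.1623$)
$y{\left(v \right)} = -102 + \sqrt{10}$
$y{\left(G \right)} + \frac{Z{\left(-427 \right)}}{-3171996} = \left(-102 + \sqrt{10}\right) + \frac{\left(-2\right) \left(-427\right)}{-3171996} = \left(-102 + \sqrt{10}\right) + 854 \left(- \frac{1}{3171996}\right) = \left(-102 + \sqrt{10}\right) - \frac{427}{1585998} = - \frac{161772223}{1585998} + \sqrt{10}$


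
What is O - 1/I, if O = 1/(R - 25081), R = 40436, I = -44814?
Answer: 60169/688118970 ≈ 8.7440e-5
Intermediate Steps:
O = 1/15355 (O = 1/(40436 - 25081) = 1/15355 ≈ 6.5125e-5)
O - 1/I = 1/15355 - 1/(-44814) = 1/15355 - 1*(-1/44814) = 1/15355 + 1/44814 = 60169/688118970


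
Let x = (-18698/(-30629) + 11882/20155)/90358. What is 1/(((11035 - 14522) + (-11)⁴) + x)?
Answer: 27890238896605/311087725023128154 ≈ 8.9654e-5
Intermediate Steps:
x = 370395984/27890238896605 (x = (-18698*(-1/30629) + 11882*(1/20155))*(1/90358) = (18698/30629 + 11882/20155)*(1/90358) = (740791968/617327495)*(1/90358) = 370395984/27890238896605 ≈ 1.3280e-5)
1/(((11035 - 14522) + (-11)⁴) + x) = 1/(((11035 - 14522) + (-11)⁴) + 370395984/27890238896605) = 1/((-3487 + 14641) + 370395984/27890238896605) = 1/(11154 + 370395984/27890238896605) = 1/(311087725023128154/27890238896605) = 27890238896605/311087725023128154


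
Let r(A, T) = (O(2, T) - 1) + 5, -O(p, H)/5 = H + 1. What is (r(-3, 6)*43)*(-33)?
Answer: 43989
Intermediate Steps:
O(p, H) = -5 - 5*H (O(p, H) = -5*(H + 1) = -5*(1 + H) = -5 - 5*H)
r(A, T) = -1 - 5*T (r(A, T) = ((-5 - 5*T) - 1) + 5 = (-6 - 5*T) + 5 = -1 - 5*T)
(r(-3, 6)*43)*(-33) = ((-1 - 5*6)*43)*(-33) = ((-1 - 30)*43)*(-33) = -31*43*(-33) = -1333*(-33) = 43989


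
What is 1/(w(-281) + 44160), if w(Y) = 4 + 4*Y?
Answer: 1/43040 ≈ 2.3234e-5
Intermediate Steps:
1/(w(-281) + 44160) = 1/((4 + 4*(-281)) + 44160) = 1/((4 - 1124) + 44160) = 1/(-1120 + 44160) = 1/43040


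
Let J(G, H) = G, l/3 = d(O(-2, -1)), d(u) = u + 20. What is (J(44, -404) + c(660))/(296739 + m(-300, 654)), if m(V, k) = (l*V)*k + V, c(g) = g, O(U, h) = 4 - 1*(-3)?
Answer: -704/15595761 ≈ -4.5140e-5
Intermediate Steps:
O(U, h) = 7 (O(U, h) = 4 + 3 = 7)
d(u) = 20 + u
l = 81 (l = 3*(20 + 7) = 3*27 = 81)
m(V, k) = V + 81*V*k (m(V, k) = (81*V)*k + V = 81*V*k + V = V + 81*V*k)
(J(44, -404) + c(660))/(296739 + m(-300, 654)) = (44 + 660)/(296739 - 300*(1 + 81*654)) = 704/(296739 - 300*(1 + 52974)) = 704/(296739 - 300*52975) = 704/(296739 - 15892500) = 704/(-15595761) = 704*(-1/15595761) = -704/15595761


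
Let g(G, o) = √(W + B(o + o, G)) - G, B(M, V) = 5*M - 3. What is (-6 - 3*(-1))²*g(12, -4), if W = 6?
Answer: -108 + 9*I*√37 ≈ -108.0 + 54.745*I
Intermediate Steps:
B(M, V) = -3 + 5*M
g(G, o) = √(3 + 10*o) - G (g(G, o) = √(6 + (-3 + 5*(o + o))) - G = √(6 + (-3 + 5*(2*o))) - G = √(6 + (-3 + 10*o)) - G = √(3 + 10*o) - G)
(-6 - 3*(-1))²*g(12, -4) = (-6 - 3*(-1))²*(√(3 + 10*(-4)) - 1*12) = (-6 + 3)²*(√(3 - 40) - 12) = (-3)²*(√(-37) - 12) = 9*(I*√37 - 12) = 9*(-12 + I*√37) = -108 + 9*I*√37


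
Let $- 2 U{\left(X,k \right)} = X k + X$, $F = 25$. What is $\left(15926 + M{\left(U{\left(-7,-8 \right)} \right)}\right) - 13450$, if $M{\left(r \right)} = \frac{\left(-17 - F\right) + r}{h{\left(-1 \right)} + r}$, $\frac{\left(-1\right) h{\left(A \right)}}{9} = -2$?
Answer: $\frac{32321}{13} \approx 2486.2$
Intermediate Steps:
$h{\left(A \right)} = 18$ ($h{\left(A \right)} = \left(-9\right) \left(-2\right) = 18$)
$U{\left(X,k \right)} = - \frac{X}{2} - \frac{X k}{2}$ ($U{\left(X,k \right)} = - \frac{X k + X}{2} = - \frac{X + X k}{2} = - \frac{X}{2} - \frac{X k}{2}$)
$M{\left(r \right)} = \frac{-42 + r}{18 + r}$ ($M{\left(r \right)} = \frac{\left(-17 - 25\right) + r}{18 + r} = \frac{-42 + r}{18 + r}$)
$\left(15926 + M{\left(U{\left(-7,-8 \right)} \right)}\right) - 13450 = \left(15926 + \frac{-42 - - \frac{7 \left(1 - 8\right)}{2}}{18 - - \frac{7 \left(1 - 8\right)}{2}}\right) - 13450 = \left(15926 + \frac{-42 - \left(- \frac{7}{2}\right) \left(-7\right)}{18 - \left(- \frac{7}{2}\right) \left(-7\right)}\right) - 13450 = \left(15926 + \frac{-42 - \frac{49}{2}}{18 - \frac{49}{2}}\right) - 13450 = \left(15926 + \frac{1}{- \frac{13}{2}} \left(- \frac{133}{2}\right)\right) - 13450 = \left(15926 - - \frac{133}{13}\right) - 13450 = \left(15926 + \frac{133}{13}\right) - 13450 = \frac{207171}{13} - 13450 = \frac{32321}{13}$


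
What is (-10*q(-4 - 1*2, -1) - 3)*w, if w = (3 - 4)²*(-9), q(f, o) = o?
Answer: -63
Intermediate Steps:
w = -9 (w = (-1)²*(-9) = 1*(-9) = -9)
(-10*q(-4 - 1*2, -1) - 3)*w = (-10*(-1) - 3)*(-9) = (10 - 3)*(-9) = 7*(-9) = -63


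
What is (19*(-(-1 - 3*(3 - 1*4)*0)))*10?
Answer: 190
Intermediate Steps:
(19*(-(-1 - 3*(3 - 1*4)*0)))*10 = (19*(-(-1 - 3*(3 - 4)*0)))*10 = (19*(-(-1 - 3*(-1)*0)))*10 = (19*(-(-1 + 3*0)))*10 = (19*(-(-1 + 0)))*10 = (19*(-1*(-1)))*10 = (19*1)*10 = 19*10 = 190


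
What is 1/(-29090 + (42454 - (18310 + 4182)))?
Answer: -1/9128 ≈ -0.00010955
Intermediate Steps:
1/(-29090 + (42454 - (18310 + 4182))) = 1/(-29090 + (42454 - 1*22492)) = 1/(-29090 + (42454 - 22492)) = 1/(-29090 + 19962) = 1/(-9128) = -1/9128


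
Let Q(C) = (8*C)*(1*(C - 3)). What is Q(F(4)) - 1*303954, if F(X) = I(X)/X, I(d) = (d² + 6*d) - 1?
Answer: -606855/2 ≈ -3.0343e+5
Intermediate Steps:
I(d) = -1 + d² + 6*d
F(X) = (-1 + X² + 6*X)/X
Q(C) = 8*C*(-3 + C) (Q(C) = (8*C)*(1*(-3 + C)) = (8*C)*(-3 + C) = 8*C*(-3 + C))
Q(F(4)) - 1*303954 = 8*(6 + 4 - 1/4)*(-3 + (6 + 4 - 1/4)) - 1*303954 = 8*(6 + 4 - 1*¼)*(-3 + (6 + 4 - 1*¼)) - 303954 = 8*(6 + 4 - ¼)*(-3 + (6 + 4 - ¼)) - 303954 = 8*(39/4)*(-3 + 39/4) - 303954 = 8*(39/4)*(27/4) - 303954 = 1053/2 - 303954 = -606855/2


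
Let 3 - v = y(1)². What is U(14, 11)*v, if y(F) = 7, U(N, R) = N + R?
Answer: -1150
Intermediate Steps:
v = -46 (v = 3 - 1*7² = 3 - 1*49 = 3 - 49 = -46)
U(14, 11)*v = (14 + 11)*(-46) = 25*(-46) = -1150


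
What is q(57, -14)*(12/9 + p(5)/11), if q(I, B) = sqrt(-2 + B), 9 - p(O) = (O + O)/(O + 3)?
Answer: 269*I/33 ≈ 8.1515*I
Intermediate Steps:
p(O) = 9 - 2*O/(3 + O) (p(O) = 9 - (O + O)/(O + 3) = 9 - 2*O/(3 + O))
q(57, -14)*(12/9 + p(5)/11) = sqrt(-2 - 14)*(12/9 + ((27 + 7*5)/(3 + 5))/11) = sqrt(-16)*(12*(1/9) + ((27 + 35)/8)*(1/11)) = (4*I)*(4/3 + ((1/8)*62)*(1/11)) = (4*I)*(4/3 + (31/4)*(1/11)) = (4*I)*(4/3 + 31/44) = (4*I)*(269/132) = 269*I/33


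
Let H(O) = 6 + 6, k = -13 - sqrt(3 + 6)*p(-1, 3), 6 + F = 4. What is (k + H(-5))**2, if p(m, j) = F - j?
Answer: 196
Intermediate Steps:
F = -2 (F = -6 + 4 = -2)
p(m, j) = -2 - j
k = 2 (k = -13 - sqrt(3 + 6)*(-2 - 1*3) = -13 - sqrt(9)*(-2 - 3) = -13 - 3*(-5) = -13 - 1*(-15) = -13 + 15 = 2)
H(O) = 12
(k + H(-5))**2 = (2 + 12)**2 = 14**2 = 196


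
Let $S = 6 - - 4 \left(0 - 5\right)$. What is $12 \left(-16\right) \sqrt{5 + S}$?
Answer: $- 576 i \approx - 576.0 i$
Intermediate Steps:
$S = -14$ ($S = 6 - \left(-4\right) \left(-5\right) = 6 - 20 = -14$)
$12 \left(-16\right) \sqrt{5 + S} = 12 \left(-16\right) \sqrt{5 - 14} = - 192 \sqrt{-9} = - 192 \cdot 3 i = - 576 i$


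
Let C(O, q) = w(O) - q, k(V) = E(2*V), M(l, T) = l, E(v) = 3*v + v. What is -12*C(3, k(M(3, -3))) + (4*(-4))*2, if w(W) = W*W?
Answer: 148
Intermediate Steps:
E(v) = 4*v
w(W) = W²
k(V) = 8*V (k(V) = 4*(2*V) = 8*V)
C(O, q) = O² - q
-12*C(3, k(M(3, -3))) + (4*(-4))*2 = -12*(3² - 8*3) + (4*(-4))*2 = -12*(9 - 1*24) - 16*2 = -12*(9 - 24) - 32 = -12*(-15) - 32 = 180 - 32 = 148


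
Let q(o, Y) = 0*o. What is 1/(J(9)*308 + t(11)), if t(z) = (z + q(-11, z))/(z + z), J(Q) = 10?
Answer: 2/6161 ≈ 0.00032462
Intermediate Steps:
q(o, Y) = 0
t(z) = ½ (t(z) = (z + 0)/(z + z) = z/((2*z)) = z*(1/(2*z)) = ½)
1/(J(9)*308 + t(11)) = 1/(10*308 + ½) = 1/(3080 + ½) = 1/(6161/2) = 2/6161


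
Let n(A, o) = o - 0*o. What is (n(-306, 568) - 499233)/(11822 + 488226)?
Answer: -498665/500048 ≈ -0.99723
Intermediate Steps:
n(A, o) = o (n(A, o) = o - 1*0 = o + 0 = o)
(n(-306, 568) - 499233)/(11822 + 488226) = (568 - 499233)/(11822 + 488226) = -498665/500048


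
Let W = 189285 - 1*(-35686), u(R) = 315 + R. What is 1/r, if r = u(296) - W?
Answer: -1/224360 ≈ -4.4571e-6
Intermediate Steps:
W = 224971 (W = 189285 + 35686 = 224971)
r = -224360 (r = (315 + 296) - 1*224971 = 611 - 224971 = -224360)
1/r = 1/(-224360) = -1/224360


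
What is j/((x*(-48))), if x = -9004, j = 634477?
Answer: 634477/432192 ≈ 1.4680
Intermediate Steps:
j/((x*(-48))) = 634477/((-9004*(-48))) = 634477/432192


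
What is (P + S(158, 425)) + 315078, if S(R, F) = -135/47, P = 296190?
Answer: 28729461/47 ≈ 6.1127e+5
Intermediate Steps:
S(R, F) = -135/47 (S(R, F) = -135*1/47 = -135/47)
(P + S(158, 425)) + 315078 = (296190 - 135/47) + 315078 = 13920795/47 + 315078 = 28729461/47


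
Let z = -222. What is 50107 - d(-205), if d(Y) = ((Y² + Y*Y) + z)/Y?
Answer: 10355763/205 ≈ 50516.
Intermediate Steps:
d(Y) = (-222 + 2*Y²)/Y (d(Y) = ((Y² + Y*Y) - 222)/Y = ((Y² + Y²) - 222)/Y = (2*Y² - 222)/Y = (-222 + 2*Y²)/Y)
50107 - d(-205) = 50107 - (-222/(-205) + 2*(-205)) = 50107 - (-222*(-1/205) - 410) = 50107 - (222/205 - 410) = 50107 - 1*(-83828/205) = 50107 + 83828/205 = 10355763/205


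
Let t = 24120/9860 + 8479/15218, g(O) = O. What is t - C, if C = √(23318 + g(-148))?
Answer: 22533055/7502474 - √23170 ≈ -149.21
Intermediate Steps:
t = 22533055/7502474 (t = 24120*(1/9860) + 8479*(1/15218) = 1206/493 + 8479/15218 = 22533055/7502474 ≈ 3.0034)
C = √23170 (C = √(23318 - 148) = √23170 ≈ 152.22)
t - C = 22533055/7502474 - √23170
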